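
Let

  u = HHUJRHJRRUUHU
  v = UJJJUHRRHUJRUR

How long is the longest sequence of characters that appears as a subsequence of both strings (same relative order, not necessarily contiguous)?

Taking U [3,1], J [4,4], R [5,8], H [6,9], J [7,11], R [8,12], R [9,14] gives a common subsequence of length 7. Since dp[13][14] = 7, nothing longer is possible.

7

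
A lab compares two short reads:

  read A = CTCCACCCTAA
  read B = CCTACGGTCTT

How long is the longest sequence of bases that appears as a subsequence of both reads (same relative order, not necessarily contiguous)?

6

Let dp[i][j] be the LCS length of the first i bases of read A and the first j bases of read B. dp[i][j] = dp[i-1][j-1]+1 when the i-th and j-th bases match, else max(dp[i-1][j], dp[i][j-1]).
    ·  C  C  T  A  C  G  G  T  C  T  T
 ·  0  0  0  0  0  0  0  0  0  0  0  0
 C  0  1  1  1  1  1  1  1  1  1  1  1
 T  0  1  1  2  2  2  2  2  2  2  2  2
 C  0  1  2  2  2  3  3  3  3  3  3  3
 C  0  1  2  2  2  3  3  3  3  4  4  4
 A  0  1  2  2  3  3  3  3  3  4  4  4
 C  0  1  2  2  3  4  4  4  4  4  4  4
 C  0  1  2  2  3  4  4  4  4  5  5  5
 C  0  1  2  2  3  4  4  4  4  5  5  5
 T  0  1  2  3  3  4  4  4  5  5  6  6
 A  0  1  2  3  4  4  4  4  5  5  6  6
 A  0  1  2  3  4  4  4  4  5  5  6  6
dp[11][11] = 6. One LCS (by backtracking along matches): CTACCT.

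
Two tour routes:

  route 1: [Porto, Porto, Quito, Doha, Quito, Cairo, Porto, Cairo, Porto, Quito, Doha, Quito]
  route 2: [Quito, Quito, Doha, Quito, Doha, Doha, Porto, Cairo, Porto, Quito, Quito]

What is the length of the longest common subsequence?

One common subsequence of length 8: Quito (route 1 #3, route 2 #2), Doha (route 1 #4, route 2 #3), Quito (route 1 #5, route 2 #4), Porto (route 1 #7, route 2 #7), Cairo (route 1 #8, route 2 #8), Porto (route 1 #9, route 2 #9), Quito (route 1 #10, route 2 #10), Quito (route 1 #12, route 2 #11). The LCS DP gives dp[12][11] = 8, so this is optimal.

8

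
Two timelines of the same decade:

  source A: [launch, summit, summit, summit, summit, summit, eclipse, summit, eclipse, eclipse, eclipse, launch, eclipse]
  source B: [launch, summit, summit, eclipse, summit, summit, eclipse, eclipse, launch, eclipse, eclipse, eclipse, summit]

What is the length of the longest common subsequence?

One common subsequence of length 10: launch [1,1] → summit [2,2] → summit [3,3] → summit [5,5] → summit [6,6] → eclipse [7,7] → eclipse [9,8] → eclipse [10,10] → eclipse [11,11] → eclipse [13,12]. dp[13][13] = 10 confirms this is the maximum.

10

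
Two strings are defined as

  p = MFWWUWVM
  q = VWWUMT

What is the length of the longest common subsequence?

4

Let dp[i][j] be the LCS length of the first i characters of p and the first j characters of q. dp[i][j] = dp[i-1][j-1]+1 when the i-th and j-th characters match, else max(dp[i-1][j], dp[i][j-1]).
    ·  V  W  W  U  M  T
 ·  0  0  0  0  0  0  0
 M  0  0  0  0  0  1  1
 F  0  0  0  0  0  1  1
 W  0  0  1  1  1  1  1
 W  0  0  1  2  2  2  2
 U  0  0  1  2  3  3  3
 W  0  0  1  2  3  3  3
 V  0  1  1  2  3  3  3
 M  0  1  1  2  3  4  4
dp[8][6] = 4. One LCS (by backtracking along matches): WWUM.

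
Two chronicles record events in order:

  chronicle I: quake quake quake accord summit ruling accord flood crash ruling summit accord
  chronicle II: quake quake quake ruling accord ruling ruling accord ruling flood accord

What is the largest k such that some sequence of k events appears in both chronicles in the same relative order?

One common subsequence of length 8: quake at chronicle I[1]=chronicle II[1], then quake at chronicle I[2]=chronicle II[2], then quake at chronicle I[3]=chronicle II[3], then accord at chronicle I[4]=chronicle II[5], then ruling at chronicle I[6]=chronicle II[7], then accord at chronicle I[7]=chronicle II[8], then flood at chronicle I[8]=chronicle II[10], then accord at chronicle I[12]=chronicle II[11], and the DP table's final entry dp[12][11] is also 8, so no common subsequence is longer.

8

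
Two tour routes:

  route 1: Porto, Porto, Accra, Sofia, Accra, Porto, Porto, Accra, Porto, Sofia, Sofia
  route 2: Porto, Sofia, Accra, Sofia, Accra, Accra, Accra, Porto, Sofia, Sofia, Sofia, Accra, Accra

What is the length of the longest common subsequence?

8

One common subsequence of length 8: Porto [1,1], then Accra [3,3], then Sofia [4,4], then Accra [5,6], then Accra [8,7], then Porto [9,8], then Sofia [10,10], then Sofia [11,11]. The LCS DP gives dp[11][13] = 8, so this is optimal.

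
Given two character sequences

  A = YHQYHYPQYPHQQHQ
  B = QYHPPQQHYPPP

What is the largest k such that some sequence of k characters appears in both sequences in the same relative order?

Taking Q at A[3]=B[1]; then Y at A[4]=B[2]; then H at A[5]=B[3]; then P at A[7]=B[4]; then P at A[10]=B[5]; then Q at A[12]=B[6]; then Q at A[13]=B[7]; then H at A[14]=B[8] gives a common subsequence of length 8. The LCS DP gives dp[15][12] = 8, so this is optimal.

8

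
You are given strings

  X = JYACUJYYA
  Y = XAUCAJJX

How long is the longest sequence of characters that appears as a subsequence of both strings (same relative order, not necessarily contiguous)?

Taking A at X[3]=Y[2], C at X[4]=Y[4], J at X[6]=Y[7] gives a common subsequence of length 3. Since dp[9][8] = 3, nothing longer is possible.

3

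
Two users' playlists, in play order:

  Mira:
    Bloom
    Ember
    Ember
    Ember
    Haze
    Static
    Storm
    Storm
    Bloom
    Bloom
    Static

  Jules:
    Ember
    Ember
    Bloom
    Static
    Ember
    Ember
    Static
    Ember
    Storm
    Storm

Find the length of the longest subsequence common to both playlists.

6

One common subsequence of length 6: Bloom at Mira[1]=Jules[3]; then Ember at Mira[2]=Jules[5]; then Ember at Mira[3]=Jules[6]; then Ember at Mira[4]=Jules[8]; then Storm at Mira[7]=Jules[9]; then Storm at Mira[8]=Jules[10]. The LCS DP gives dp[11][10] = 6, so this is optimal.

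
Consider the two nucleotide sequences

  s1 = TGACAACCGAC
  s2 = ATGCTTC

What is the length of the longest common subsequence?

Let dp[i][j] be the LCS length of the first i bases of s1 and the first j bases of s2. dp[i][j] = dp[i-1][j-1]+1 when the i-th and j-th bases match, else max(dp[i-1][j], dp[i][j-1]).
    ·  A  T  G  C  T  T  C
 ·  0  0  0  0  0  0  0  0
 T  0  0  1  1  1  1  1  1
 G  0  0  1  2  2  2  2  2
 A  0  1  1  2  2  2  2  2
 C  0  1  1  2  3  3  3  3
 A  0  1  1  2  3  3  3  3
 A  0  1  1  2  3  3  3  3
 C  0  1  1  2  3  3  3  4
 C  0  1  1  2  3  3  3  4
 G  0  1  1  2  3  3  3  4
 A  0  1  1  2  3  3  3  4
 C  0  1  1  2  3  3  3  4
dp[11][7] = 4. One LCS (by backtracking along matches): TGCC.

4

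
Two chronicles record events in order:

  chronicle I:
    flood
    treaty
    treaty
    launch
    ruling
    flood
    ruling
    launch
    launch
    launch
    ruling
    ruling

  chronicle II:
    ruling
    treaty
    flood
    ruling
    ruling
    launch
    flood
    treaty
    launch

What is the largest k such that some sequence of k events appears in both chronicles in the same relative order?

5

Taking flood [1,3], then ruling [5,4], then ruling [7,5], then launch [8,6], then launch [10,9] gives a common subsequence of length 5. dp[12][9] = 5 confirms this is the maximum.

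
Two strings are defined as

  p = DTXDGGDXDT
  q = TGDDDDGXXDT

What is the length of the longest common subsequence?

6

Let dp[i][j] be the LCS length of the first i characters of p and the first j characters of q. dp[i][j] = dp[i-1][j-1]+1 when the i-th and j-th characters match, else max(dp[i-1][j], dp[i][j-1]).
    ·  T  G  D  D  D  D  G  X  X  D  T
 ·  0  0  0  0  0  0  0  0  0  0  0  0
 D  0  0  0  1  1  1  1  1  1  1  1  1
 T  0  1  1  1  1  1  1  1  1  1  1  2
 X  0  1  1  1  1  1  1  1  2  2  2  2
 D  0  1  1  2  2  2  2  2  2  2  3  3
 G  0  1  2  2  2  2  2  3  3  3  3  3
 G  0  1  2  2  2  2  2  3  3  3  3  3
 D  0  1  2  3  3  3  3  3  3  3  4  4
 X  0  1  2  3  3  3  3  3  4  4  4  4
 D  0  1  2  3  4  4  4  4  4  4  5  5
 T  0  1  2  3  4  4  4  4  4  4  5  6
dp[10][11] = 6. One LCS (by backtracking along matches): DDGXDT.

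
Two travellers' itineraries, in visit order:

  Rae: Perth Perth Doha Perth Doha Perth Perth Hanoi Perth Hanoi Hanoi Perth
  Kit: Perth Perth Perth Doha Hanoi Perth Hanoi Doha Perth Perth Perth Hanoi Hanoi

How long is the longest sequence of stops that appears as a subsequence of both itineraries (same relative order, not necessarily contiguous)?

10

Pick Perth (Rae #1, Kit #2), then Perth (Rae #2, Kit #3), then Doha (Rae #3, Kit #4), then Perth (Rae #4, Kit #6), then Doha (Rae #5, Kit #8), then Perth (Rae #6, Kit #9), then Perth (Rae #7, Kit #10), then Perth (Rae #9, Kit #11), then Hanoi (Rae #10, Kit #12), then Hanoi (Rae #11, Kit #13); all 10 stops appear in both, in order. dp[12][13] = 10 confirms this is the maximum.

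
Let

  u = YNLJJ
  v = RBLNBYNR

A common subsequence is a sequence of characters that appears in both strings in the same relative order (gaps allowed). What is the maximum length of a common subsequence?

2

One common subsequence of length 2: Y (u #1, v #6), N (u #2, v #7). Since dp[5][8] = 2, nothing longer is possible.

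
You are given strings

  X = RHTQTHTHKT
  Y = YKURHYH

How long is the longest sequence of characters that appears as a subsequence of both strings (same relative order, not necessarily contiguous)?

Let dp[i][j] be the LCS length of the first i characters of X and the first j characters of Y. dp[i][j] = dp[i-1][j-1]+1 when the i-th and j-th characters match, else max(dp[i-1][j], dp[i][j-1]).
    ·  Y  K  U  R  H  Y  H
 ·  0  0  0  0  0  0  0  0
 R  0  0  0  0  1  1  1  1
 H  0  0  0  0  1  2  2  2
 T  0  0  0  0  1  2  2  2
 Q  0  0  0  0  1  2  2  2
 T  0  0  0  0  1  2  2  2
 H  0  0  0  0  1  2  2  3
 T  0  0  0  0  1  2  2  3
 H  0  0  0  0  1  2  2  3
 K  0  0  1  1  1  2  2  3
 T  0  0  1  1  1  2  2  3
dp[10][7] = 3. One LCS (by backtracking along matches): RHH.

3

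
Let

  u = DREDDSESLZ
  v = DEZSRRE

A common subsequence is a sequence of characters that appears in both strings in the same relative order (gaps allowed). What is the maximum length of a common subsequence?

4

One common subsequence of length 4: D (u #1, v #1); then E (u #3, v #2); then S (u #6, v #4); then E (u #7, v #7). The LCS DP gives dp[10][7] = 4, so this is optimal.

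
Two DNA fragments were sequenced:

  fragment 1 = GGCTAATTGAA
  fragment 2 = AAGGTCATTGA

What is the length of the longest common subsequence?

8

Taking G (fragment 1 #1, fragment 2 #3); then G (fragment 1 #2, fragment 2 #4); then C (fragment 1 #3, fragment 2 #6); then A (fragment 1 #6, fragment 2 #7); then T (fragment 1 #7, fragment 2 #8); then T (fragment 1 #8, fragment 2 #9); then G (fragment 1 #9, fragment 2 #10); then A (fragment 1 #11, fragment 2 #11) gives a common subsequence of length 8, and the DP table's final entry dp[11][11] is also 8, so no common subsequence is longer.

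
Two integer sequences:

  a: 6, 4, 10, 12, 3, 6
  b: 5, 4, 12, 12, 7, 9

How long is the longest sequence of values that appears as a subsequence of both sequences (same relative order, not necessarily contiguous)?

Match 4 at a[2]=b[2], 12 at a[4]=b[4] — 2 values in the same relative order in both. dp[6][6] = 2 confirms this is the maximum.

2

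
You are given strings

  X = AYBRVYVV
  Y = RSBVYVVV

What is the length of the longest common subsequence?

5

One common subsequence of length 5: B at X[3]=Y[3]; then V at X[5]=Y[4]; then Y at X[6]=Y[5]; then V at X[7]=Y[7]; then V at X[8]=Y[8]. dp[8][8] = 5 confirms this is the maximum.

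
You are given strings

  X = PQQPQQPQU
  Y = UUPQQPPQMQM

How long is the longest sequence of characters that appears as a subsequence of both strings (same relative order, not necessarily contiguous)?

6

Let dp[i][j] be the LCS length of the first i characters of X and the first j characters of Y. dp[i][j] = dp[i-1][j-1]+1 when the i-th and j-th characters match, else max(dp[i-1][j], dp[i][j-1]).
    ·  U  U  P  Q  Q  P  P  Q  M  Q  M
 ·  0  0  0  0  0  0  0  0  0  0  0  0
 P  0  0  0  1  1  1  1  1  1  1  1  1
 Q  0  0  0  1  2  2  2  2  2  2  2  2
 Q  0  0  0  1  2  3  3  3  3  3  3  3
 P  0  0  0  1  2  3  4  4  4  4  4  4
 Q  0  0  0  1  2  3  4  4  5  5  5  5
 Q  0  0  0  1  2  3  4  4  5  5  6  6
 P  0  0  0  1  2  3  4  5  5  5  6  6
 Q  0  0  0  1  2  3  4  5  6  6  6  6
 U  0  1  1  1  2  3  4  5  6  6  6  6
dp[9][11] = 6. One LCS (by backtracking along matches): PQQPQQ.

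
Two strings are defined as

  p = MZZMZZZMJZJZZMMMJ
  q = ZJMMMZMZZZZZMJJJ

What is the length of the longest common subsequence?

Match M [1,7]; then Z [2,8]; then Z [3,9]; then Z [5,10]; then Z [6,11]; then Z [7,12]; then M [8,13]; then J [9,14]; then J [11,15]; then J [17,16] — 10 characters in the same relative order in both. dp[17][16] = 10 confirms this is the maximum.

10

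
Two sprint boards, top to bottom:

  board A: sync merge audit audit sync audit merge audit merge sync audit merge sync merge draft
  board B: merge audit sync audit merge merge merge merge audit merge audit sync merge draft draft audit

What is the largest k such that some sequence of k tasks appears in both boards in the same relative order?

11

Pick merge (board A #2, board B #1) → audit (board A #4, board B #2) → sync (board A #5, board B #3) → audit (board A #6, board B #4) → merge (board A #7, board B #8) → audit (board A #8, board B #9) → merge (board A #9, board B #10) → audit (board A #11, board B #11) → sync (board A #13, board B #12) → merge (board A #14, board B #13) → draft (board A #15, board B #15); all 11 tasks appear in both, in order. dp[15][16] = 11 confirms this is the maximum.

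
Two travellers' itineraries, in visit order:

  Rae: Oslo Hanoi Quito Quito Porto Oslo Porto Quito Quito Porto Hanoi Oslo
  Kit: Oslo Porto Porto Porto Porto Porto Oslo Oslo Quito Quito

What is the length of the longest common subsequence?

5

Pick Oslo (Rae #1, Kit #1), then Porto (Rae #5, Kit #6), then Oslo (Rae #6, Kit #8), then Quito (Rae #8, Kit #9), then Quito (Rae #9, Kit #10); all 5 stops appear in both, in order. The LCS DP gives dp[12][10] = 5, so this is optimal.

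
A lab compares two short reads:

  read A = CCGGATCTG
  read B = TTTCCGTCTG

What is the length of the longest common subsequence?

Let dp[i][j] be the LCS length of the first i bases of read A and the first j bases of read B. dp[i][j] = dp[i-1][j-1]+1 when the i-th and j-th bases match, else max(dp[i-1][j], dp[i][j-1]).
    ·  T  T  T  C  C  G  T  C  T  G
 ·  0  0  0  0  0  0  0  0  0  0  0
 C  0  0  0  0  1  1  1  1  1  1  1
 C  0  0  0  0  1  2  2  2  2  2  2
 G  0  0  0  0  1  2  3  3  3  3  3
 G  0  0  0  0  1  2  3  3  3  3  4
 A  0  0  0  0  1  2  3  3  3  3  4
 T  0  1  1  1  1  2  3  4  4  4  4
 C  0  1  1  1  2  2  3  4  5  5  5
 T  0  1  2  2  2  2  3  4  5  6  6
 G  0  1  2  2  2  2  3  4  5  6  7
dp[9][10] = 7. One LCS (by backtracking along matches): CCGTCTG.

7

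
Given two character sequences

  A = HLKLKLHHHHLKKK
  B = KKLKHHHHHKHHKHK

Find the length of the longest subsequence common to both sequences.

10

Taking K at A[3]=B[2] → L at A[4]=B[3] → K at A[5]=B[4] → H at A[7]=B[6] → H at A[8]=B[7] → H at A[9]=B[8] → H at A[10]=B[9] → K at A[12]=B[10] → K at A[13]=B[13] → K at A[14]=B[15] gives a common subsequence of length 10. The LCS DP gives dp[14][15] = 10, so this is optimal.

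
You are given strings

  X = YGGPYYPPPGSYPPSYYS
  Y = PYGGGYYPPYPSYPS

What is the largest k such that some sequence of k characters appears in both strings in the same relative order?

12

Taking Y (X #1, Y #2), G (X #2, Y #4), G (X #3, Y #5), Y (X #5, Y #6), Y (X #6, Y #7), P (X #7, Y #8), P (X #8, Y #9), P (X #9, Y #11), S (X #11, Y #12), Y (X #12, Y #13), P (X #14, Y #14), S (X #18, Y #15) gives a common subsequence of length 12. Since dp[18][15] = 12, nothing longer is possible.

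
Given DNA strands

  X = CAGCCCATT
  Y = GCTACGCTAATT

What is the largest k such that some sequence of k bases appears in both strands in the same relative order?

Let dp[i][j] be the LCS length of the first i bases of X and the first j bases of Y. dp[i][j] = dp[i-1][j-1]+1 when the i-th and j-th bases match, else max(dp[i-1][j], dp[i][j-1]).
    ·  G  C  T  A  C  G  C  T  A  A  T  T
 ·  0  0  0  0  0  0  0  0  0  0  0  0  0
 C  0  0  1  1  1  1  1  1  1  1  1  1  1
 A  0  0  1  1  2  2  2  2  2  2  2  2  2
 G  0  1  1  1  2  2  3  3  3  3  3  3  3
 C  0  1  2  2  2  3  3  4  4  4  4  4  4
 C  0  1  2  2  2  3  3  4  4  4  4  4  4
 C  0  1  2  2  2  3  3  4  4  4  4  4  4
 A  0  1  2  2  3  3  3  4  4  5  5  5  5
 T  0  1  2  3  3  3  3  4  5  5  5  6  6
 T  0  1  2  3  3  3  3  4  5  5  5  6  7
dp[9][12] = 7. One LCS (by backtracking along matches): CAGCATT.

7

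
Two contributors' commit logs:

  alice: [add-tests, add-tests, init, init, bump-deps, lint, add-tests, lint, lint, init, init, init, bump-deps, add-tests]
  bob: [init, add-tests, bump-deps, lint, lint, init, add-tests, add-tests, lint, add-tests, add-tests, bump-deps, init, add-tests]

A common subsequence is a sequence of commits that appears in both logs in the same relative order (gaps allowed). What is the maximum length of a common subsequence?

Taking add-tests (alice #2, bob #2), then bump-deps (alice #5, bob #3), then lint (alice #6, bob #5), then add-tests (alice #7, bob #8), then lint (alice #8, bob #9), then init (alice #12, bob #13), then add-tests (alice #14, bob #14) gives a common subsequence of length 7. dp[14][14] = 7 confirms this is the maximum.

7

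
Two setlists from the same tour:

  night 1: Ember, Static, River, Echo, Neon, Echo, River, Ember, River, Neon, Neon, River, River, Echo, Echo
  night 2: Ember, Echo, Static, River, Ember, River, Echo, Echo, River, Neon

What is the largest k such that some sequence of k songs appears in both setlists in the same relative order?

7

Pick Ember at night 1[1]=night 2[1]; then Static at night 1[2]=night 2[3]; then River at night 1[3]=night 2[6]; then Echo at night 1[4]=night 2[7]; then Echo at night 1[6]=night 2[8]; then River at night 1[9]=night 2[9]; then Neon at night 1[11]=night 2[10]; all 7 songs appear in both, in order. dp[15][10] = 7 confirms this is the maximum.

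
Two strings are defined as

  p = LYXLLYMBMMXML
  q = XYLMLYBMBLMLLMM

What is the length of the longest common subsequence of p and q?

Match Y (p #2, q #2), then L (p #4, q #3), then L (p #5, q #5), then Y (p #6, q #6), then M (p #7, q #8), then B (p #8, q #9), then M (p #9, q #11), then M (p #10, q #14), then M (p #12, q #15) — 9 characters in the same relative order in both, and the DP table's final entry dp[13][15] is also 9, so no common subsequence is longer.

9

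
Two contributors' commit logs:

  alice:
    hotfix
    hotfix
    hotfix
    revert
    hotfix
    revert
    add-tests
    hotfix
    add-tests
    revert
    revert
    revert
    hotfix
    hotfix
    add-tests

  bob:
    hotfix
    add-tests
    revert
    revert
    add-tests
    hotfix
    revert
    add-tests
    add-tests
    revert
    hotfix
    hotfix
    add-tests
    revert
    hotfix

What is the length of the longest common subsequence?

10

Pick hotfix (alice #1, bob #1) → revert (alice #4, bob #4) → hotfix (alice #5, bob #6) → revert (alice #6, bob #7) → add-tests (alice #7, bob #8) → add-tests (alice #9, bob #9) → revert (alice #12, bob #10) → hotfix (alice #13, bob #11) → hotfix (alice #14, bob #12) → add-tests (alice #15, bob #13); all 10 commits appear in both, in order, and the DP table's final entry dp[15][15] is also 10, so no common subsequence is longer.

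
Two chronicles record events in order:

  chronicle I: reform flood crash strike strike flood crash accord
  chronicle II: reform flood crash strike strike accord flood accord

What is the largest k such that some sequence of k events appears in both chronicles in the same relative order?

Pick reform at chronicle I[1]=chronicle II[1], flood at chronicle I[2]=chronicle II[2], crash at chronicle I[3]=chronicle II[3], strike at chronicle I[4]=chronicle II[4], strike at chronicle I[5]=chronicle II[5], flood at chronicle I[6]=chronicle II[7], accord at chronicle I[8]=chronicle II[8]; all 7 events appear in both, in order, and the DP table's final entry dp[8][8] is also 7, so no common subsequence is longer.

7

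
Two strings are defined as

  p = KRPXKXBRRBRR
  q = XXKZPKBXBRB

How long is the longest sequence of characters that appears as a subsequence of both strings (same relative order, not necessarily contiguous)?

One common subsequence of length 7: K at p[1]=q[3]; then P at p[3]=q[5]; then K at p[5]=q[6]; then X at p[6]=q[8]; then B at p[7]=q[9]; then R at p[9]=q[10]; then B at p[10]=q[11]. The LCS DP gives dp[12][11] = 7, so this is optimal.

7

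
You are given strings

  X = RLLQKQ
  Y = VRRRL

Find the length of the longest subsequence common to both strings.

2

Let dp[i][j] be the LCS length of the first i characters of X and the first j characters of Y. dp[i][j] = dp[i-1][j-1]+1 when the i-th and j-th characters match, else max(dp[i-1][j], dp[i][j-1]).
    ·  V  R  R  R  L
 ·  0  0  0  0  0  0
 R  0  0  1  1  1  1
 L  0  0  1  1  1  2
 L  0  0  1  1  1  2
 Q  0  0  1  1  1  2
 K  0  0  1  1  1  2
 Q  0  0  1  1  1  2
dp[6][5] = 2. One LCS (by backtracking along matches): RL.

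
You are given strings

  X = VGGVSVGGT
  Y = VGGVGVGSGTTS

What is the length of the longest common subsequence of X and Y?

Let dp[i][j] be the LCS length of the first i characters of X and the first j characters of Y. dp[i][j] = dp[i-1][j-1]+1 when the i-th and j-th characters match, else max(dp[i-1][j], dp[i][j-1]).
    ·  V  G  G  V  G  V  G  S  G  T  T  S
 ·  0  0  0  0  0  0  0  0  0  0  0  0  0
 V  0  1  1  1  1  1  1  1  1  1  1  1  1
 G  0  1  2  2  2  2  2  2  2  2  2  2  2
 G  0  1  2  3  3  3  3  3  3  3  3  3  3
 V  0  1  2  3  4  4  4  4  4  4  4  4  4
 S  0  1  2  3  4  4  4  4  5  5  5  5  5
 V  0  1  2  3  4  4  5  5  5  5  5  5  5
 G  0  1  2  3  4  5  5  6  6  6  6  6  6
 G  0  1  2  3  4  5  5  6  6  7  7  7  7
 T  0  1  2  3  4  5  5  6  6  7  8  8  8
dp[9][12] = 8. One LCS (by backtracking along matches): VGGVVGGT.

8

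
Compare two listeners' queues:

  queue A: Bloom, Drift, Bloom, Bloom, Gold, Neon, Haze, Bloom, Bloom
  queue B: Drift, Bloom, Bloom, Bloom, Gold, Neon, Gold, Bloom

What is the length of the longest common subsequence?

One common subsequence of length 6: Bloom (queue A #1, queue B #2), Bloom (queue A #3, queue B #3), Bloom (queue A #4, queue B #4), Gold (queue A #5, queue B #5), Neon (queue A #6, queue B #6), Bloom (queue A #9, queue B #8). Since dp[9][8] = 6, nothing longer is possible.

6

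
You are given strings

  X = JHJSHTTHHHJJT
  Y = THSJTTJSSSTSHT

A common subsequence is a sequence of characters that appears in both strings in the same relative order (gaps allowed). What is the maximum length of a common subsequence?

Taking J at X[1]=Y[4]; then J at X[3]=Y[7]; then S at X[4]=Y[10]; then T at X[6]=Y[11]; then H at X[10]=Y[13]; then T at X[13]=Y[14] gives a common subsequence of length 6. dp[13][14] = 6 confirms this is the maximum.

6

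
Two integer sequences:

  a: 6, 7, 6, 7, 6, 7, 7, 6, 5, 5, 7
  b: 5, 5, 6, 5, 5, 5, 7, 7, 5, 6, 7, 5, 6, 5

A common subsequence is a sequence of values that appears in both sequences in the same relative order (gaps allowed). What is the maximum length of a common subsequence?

7

One common subsequence of length 7: 6 [1,3] → 7 [2,7] → 7 [4,8] → 6 [5,10] → 7 [6,11] → 6 [8,13] → 5 [10,14]. Since dp[11][14] = 7, nothing longer is possible.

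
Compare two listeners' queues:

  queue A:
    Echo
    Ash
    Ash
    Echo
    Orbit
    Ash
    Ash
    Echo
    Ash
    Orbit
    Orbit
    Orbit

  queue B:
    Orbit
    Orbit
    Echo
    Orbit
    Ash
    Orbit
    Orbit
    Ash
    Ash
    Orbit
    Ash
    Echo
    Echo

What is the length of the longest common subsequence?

6

One common subsequence of length 6: Echo [1,3]; then Ash [2,8]; then Ash [3,9]; then Orbit [5,10]; then Ash [6,11]; then Echo [8,13]. Since dp[12][13] = 6, nothing longer is possible.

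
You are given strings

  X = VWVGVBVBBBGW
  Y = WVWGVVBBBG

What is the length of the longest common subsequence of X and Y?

One common subsequence of length 9: V at X[1]=Y[2], then W at X[2]=Y[3], then G at X[4]=Y[4], then V at X[5]=Y[5], then V at X[7]=Y[6], then B at X[8]=Y[7], then B at X[9]=Y[8], then B at X[10]=Y[9], then G at X[11]=Y[10]. dp[12][10] = 9 confirms this is the maximum.

9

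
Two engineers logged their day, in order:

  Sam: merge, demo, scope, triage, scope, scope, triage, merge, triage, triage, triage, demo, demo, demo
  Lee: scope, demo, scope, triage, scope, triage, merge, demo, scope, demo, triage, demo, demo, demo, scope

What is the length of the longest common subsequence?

Taking demo [2,2], scope [3,3], triage [4,4], scope [6,5], triage [7,6], merge [8,7], triage [11,11], demo [12,12], demo [13,13], demo [14,14] gives a common subsequence of length 10, and the DP table's final entry dp[14][15] is also 10, so no common subsequence is longer.

10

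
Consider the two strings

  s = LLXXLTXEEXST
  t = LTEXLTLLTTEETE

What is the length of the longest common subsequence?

Pick L (s #1, t #5), then L (s #2, t #7), then L (s #5, t #8), then T (s #6, t #10), then E (s #8, t #11), then E (s #9, t #12), then T (s #12, t #13); all 7 characters appear in both, in order. Since dp[12][14] = 7, nothing longer is possible.

7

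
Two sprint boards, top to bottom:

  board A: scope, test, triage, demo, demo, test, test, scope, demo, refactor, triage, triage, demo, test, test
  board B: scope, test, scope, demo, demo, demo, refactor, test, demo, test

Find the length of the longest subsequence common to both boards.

One common subsequence of length 8: scope [1,1], test [2,2], demo [4,4], demo [5,5], demo [9,6], refactor [10,7], demo [13,9], test [15,10]. The LCS DP gives dp[15][10] = 8, so this is optimal.

8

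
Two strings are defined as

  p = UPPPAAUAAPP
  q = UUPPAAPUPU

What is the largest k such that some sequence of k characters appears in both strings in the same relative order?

7

Pick U at p[1]=q[2]; then P at p[3]=q[3]; then P at p[4]=q[4]; then A at p[5]=q[5]; then A at p[6]=q[6]; then U at p[7]=q[8]; then P at p[10]=q[9]; all 7 characters appear in both, in order, and the DP table's final entry dp[11][10] is also 7, so no common subsequence is longer.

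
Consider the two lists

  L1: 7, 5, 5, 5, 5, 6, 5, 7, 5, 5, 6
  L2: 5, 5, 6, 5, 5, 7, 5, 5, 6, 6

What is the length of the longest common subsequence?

Let dp[i][j] be the LCS length of the first i values of L1 and the first j values of L2. dp[i][j] = dp[i-1][j-1]+1 when the i-th and j-th values match, else max(dp[i-1][j], dp[i][j-1]).
    ·  5  5  6  5  5  7  5  5  6  6
 ·  0  0  0  0  0  0  0  0  0  0  0
 7  0  0  0  0  0  0  1  1  1  1  1
 5  0  1  1  1  1  1  1  2  2  2  2
 5  0  1  2  2  2  2  2  2  3  3  3
 5  0  1  2  2  3  3  3  3  3  3  3
 5  0  1  2  2  3  4  4  4  4  4  4
 6  0  1  2  3  3  4  4  4  4  5  5
 5  0  1  2  3  4  4  4  5  5  5  5
 7  0  1  2  3  4  4  5  5  5  5  5
 5  0  1  2  3  4  5  5  6  6  6  6
 5  0  1  2  3  4  5  5  6  7  7  7
 6  0  1  2  3  4  5  5  6  7  8  8
dp[11][10] = 8. One LCS (by backtracking along matches): 5, 5, 5, 5, 7, 5, 5, 6.

8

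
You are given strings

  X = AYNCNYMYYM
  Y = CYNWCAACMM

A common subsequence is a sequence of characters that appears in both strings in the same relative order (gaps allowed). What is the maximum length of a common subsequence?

One common subsequence of length 5: Y (X #2, Y #2), N (X #3, Y #3), C (X #4, Y #8), M (X #7, Y #9), M (X #10, Y #10). The LCS DP gives dp[10][10] = 5, so this is optimal.

5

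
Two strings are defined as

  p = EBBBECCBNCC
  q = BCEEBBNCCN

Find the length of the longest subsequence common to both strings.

One common subsequence of length 6: E [1,4], B [2,5], B [3,6], C [6,8], C [7,9], N [9,10], and the DP table's final entry dp[11][10] is also 6, so no common subsequence is longer.

6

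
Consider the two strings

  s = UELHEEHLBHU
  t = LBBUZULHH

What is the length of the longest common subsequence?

4

Pick U at s[1]=t[6] → L at s[3]=t[7] → H at s[7]=t[8] → H at s[10]=t[9]; all 4 characters appear in both, in order. dp[11][9] = 4 confirms this is the maximum.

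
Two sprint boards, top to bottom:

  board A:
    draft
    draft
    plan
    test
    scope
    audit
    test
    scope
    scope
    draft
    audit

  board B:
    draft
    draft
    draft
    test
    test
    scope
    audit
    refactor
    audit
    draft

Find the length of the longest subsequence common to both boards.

6

Pick draft [1,2]; then draft [2,3]; then test [4,5]; then scope [5,6]; then audit [6,9]; then draft [10,10]; all 6 tasks appear in both, in order. Since dp[11][10] = 6, nothing longer is possible.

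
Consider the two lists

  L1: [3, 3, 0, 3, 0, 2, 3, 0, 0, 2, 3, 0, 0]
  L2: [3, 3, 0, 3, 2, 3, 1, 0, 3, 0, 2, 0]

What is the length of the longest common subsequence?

10

Pick 3 (L1 #1, L2 #1) → 3 (L1 #2, L2 #2) → 0 (L1 #3, L2 #3) → 3 (L1 #4, L2 #4) → 2 (L1 #6, L2 #5) → 3 (L1 #7, L2 #6) → 0 (L1 #8, L2 #8) → 0 (L1 #9, L2 #10) → 2 (L1 #10, L2 #11) → 0 (L1 #13, L2 #12); all 10 values appear in both, in order. The LCS DP gives dp[13][12] = 10, so this is optimal.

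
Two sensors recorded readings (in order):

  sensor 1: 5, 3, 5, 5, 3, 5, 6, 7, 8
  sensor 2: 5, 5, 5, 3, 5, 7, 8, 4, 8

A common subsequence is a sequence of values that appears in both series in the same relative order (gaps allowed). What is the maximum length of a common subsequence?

7

Let dp[i][j] be the LCS length of the first i values of sensor 1 and the first j values of sensor 2. dp[i][j] = dp[i-1][j-1]+1 when the i-th and j-th values match, else max(dp[i-1][j], dp[i][j-1]).
    ·  5  5  5  3  5  7  8  4  8
 ·  0  0  0  0  0  0  0  0  0  0
 5  0  1  1  1  1  1  1  1  1  1
 3  0  1  1  1  2  2  2  2  2  2
 5  0  1  2  2  2  3  3  3  3  3
 5  0  1  2  3  3  3  3  3  3  3
 3  0  1  2  3  4  4  4  4  4  4
 5  0  1  2  3  4  5  5  5  5  5
 6  0  1  2  3  4  5  5  5  5  5
 7  0  1  2  3  4  5  6  6  6  6
 8  0  1  2  3  4  5  6  7  7  7
dp[9][9] = 7. One LCS (by backtracking along matches): 5, 5, 5, 3, 5, 7, 8.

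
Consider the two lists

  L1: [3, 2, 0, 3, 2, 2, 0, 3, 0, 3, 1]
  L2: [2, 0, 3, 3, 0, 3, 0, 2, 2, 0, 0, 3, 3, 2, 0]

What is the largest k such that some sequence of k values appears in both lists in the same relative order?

8

Match 3 [1,4]; then 0 [3,5]; then 3 [4,6]; then 2 [5,8]; then 2 [6,9]; then 0 [7,11]; then 3 [8,13]; then 0 [9,15] — 8 values in the same relative order in both, and the DP table's final entry dp[11][15] is also 8, so no common subsequence is longer.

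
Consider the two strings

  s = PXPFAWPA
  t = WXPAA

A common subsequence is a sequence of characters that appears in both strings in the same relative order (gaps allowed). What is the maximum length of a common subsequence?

4

Let dp[i][j] be the LCS length of the first i characters of s and the first j characters of t. dp[i][j] = dp[i-1][j-1]+1 when the i-th and j-th characters match, else max(dp[i-1][j], dp[i][j-1]).
    ·  W  X  P  A  A
 ·  0  0  0  0  0  0
 P  0  0  0  1  1  1
 X  0  0  1  1  1  1
 P  0  0  1  2  2  2
 F  0  0  1  2  2  2
 A  0  0  1  2  3  3
 W  0  1  1  2  3  3
 P  0  1  1  2  3  3
 A  0  1  1  2  3  4
dp[8][5] = 4. One LCS (by backtracking along matches): XPAA.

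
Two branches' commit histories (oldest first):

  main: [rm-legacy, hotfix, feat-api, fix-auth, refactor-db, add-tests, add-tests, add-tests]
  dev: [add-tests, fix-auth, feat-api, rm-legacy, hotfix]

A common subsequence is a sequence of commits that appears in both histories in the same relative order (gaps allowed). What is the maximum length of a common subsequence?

2

Taking rm-legacy (main #1, dev #4), hotfix (main #2, dev #5) gives a common subsequence of length 2. The LCS DP gives dp[8][5] = 2, so this is optimal.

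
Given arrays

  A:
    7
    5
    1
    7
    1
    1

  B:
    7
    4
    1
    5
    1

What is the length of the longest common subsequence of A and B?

Pick 7 [1,1]; then 5 [2,4]; then 1 [6,5]; all 3 values appear in both, in order, and the DP table's final entry dp[6][5] is also 3, so no common subsequence is longer.

3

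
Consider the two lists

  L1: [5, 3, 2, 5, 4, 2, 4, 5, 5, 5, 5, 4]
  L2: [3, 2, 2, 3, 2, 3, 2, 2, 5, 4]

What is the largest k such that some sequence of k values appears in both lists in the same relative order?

5

Let dp[i][j] be the LCS length of the first i values of L1 and the first j values of L2. dp[i][j] = dp[i-1][j-1]+1 when the i-th and j-th values match, else max(dp[i-1][j], dp[i][j-1]).
    ·  3  2  2  3  2  3  2  2  5  4
 ·  0  0  0  0  0  0  0  0  0  0  0
 5  0  0  0  0  0  0  0  0  0  1  1
 3  0  1  1  1  1  1  1  1  1  1  1
 2  0  1  2  2  2  2  2  2  2  2  2
 5  0  1  2  2  2  2  2  2  2  3  3
 4  0  1  2  2  2  2  2  2  2  3  4
 2  0  1  2  3  3  3  3  3  3  3  4
 4  0  1  2  3  3  3  3  3  3  3  4
 5  0  1  2  3  3  3  3  3  3  4  4
 5  0  1  2  3  3  3  3  3  3  4  4
 5  0  1  2  3  3  3  3  3  3  4  4
 5  0  1  2  3  3  3  3  3  3  4  4
 4  0  1  2  3  3  3  3  3  3  4  5
dp[12][10] = 5. One LCS (by backtracking along matches): 3, 2, 2, 5, 4.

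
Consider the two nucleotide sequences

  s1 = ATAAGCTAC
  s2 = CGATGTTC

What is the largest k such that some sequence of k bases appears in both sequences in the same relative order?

5

Let dp[i][j] be the LCS length of the first i bases of s1 and the first j bases of s2. dp[i][j] = dp[i-1][j-1]+1 when the i-th and j-th bases match, else max(dp[i-1][j], dp[i][j-1]).
    ·  C  G  A  T  G  T  T  C
 ·  0  0  0  0  0  0  0  0  0
 A  0  0  0  1  1  1  1  1  1
 T  0  0  0  1  2  2  2  2  2
 A  0  0  0  1  2  2  2  2  2
 A  0  0  0  1  2  2  2  2  2
 G  0  0  1  1  2  3  3  3  3
 C  0  1  1  1  2  3  3  3  4
 T  0  1  1  1  2  3  4  4  4
 A  0  1  1  2  2  3  4  4  4
 C  0  1  1  2  2  3  4  4  5
dp[9][8] = 5. One LCS (by backtracking along matches): ATGTC.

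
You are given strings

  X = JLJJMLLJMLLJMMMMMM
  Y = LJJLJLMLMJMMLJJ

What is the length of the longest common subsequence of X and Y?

10

Match L [2,1] → J [3,2] → J [4,3] → L [6,4] → L [7,6] → M [9,7] → L [10,8] → J [12,10] → M [13,11] → M [14,12] — 10 characters in the same relative order in both. The LCS DP gives dp[18][15] = 10, so this is optimal.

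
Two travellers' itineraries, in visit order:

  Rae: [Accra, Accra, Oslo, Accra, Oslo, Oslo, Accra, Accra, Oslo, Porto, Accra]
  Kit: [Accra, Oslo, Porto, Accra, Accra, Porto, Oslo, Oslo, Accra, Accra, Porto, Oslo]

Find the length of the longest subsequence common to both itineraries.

Taking Accra (Rae #1, Kit #1) → Accra (Rae #2, Kit #4) → Accra (Rae #4, Kit #5) → Oslo (Rae #5, Kit #7) → Oslo (Rae #6, Kit #8) → Accra (Rae #7, Kit #9) → Accra (Rae #8, Kit #10) → Oslo (Rae #9, Kit #12) gives a common subsequence of length 8, and the DP table's final entry dp[11][12] is also 8, so no common subsequence is longer.

8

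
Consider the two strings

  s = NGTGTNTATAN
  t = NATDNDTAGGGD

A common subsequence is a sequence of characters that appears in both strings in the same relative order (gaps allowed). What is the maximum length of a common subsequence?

5

Let dp[i][j] be the LCS length of the first i characters of s and the first j characters of t. dp[i][j] = dp[i-1][j-1]+1 when the i-th and j-th characters match, else max(dp[i-1][j], dp[i][j-1]).
    ·  N  A  T  D  N  D  T  A  G  G  G  D
 ·  0  0  0  0  0  0  0  0  0  0  0  0  0
 N  0  1  1  1  1  1  1  1  1  1  1  1  1
 G  0  1  1  1  1  1  1  1  1  2  2  2  2
 T  0  1  1  2  2  2  2  2  2  2  2  2  2
 G  0  1  1  2  2  2  2  2  2  3  3  3  3
 T  0  1  1  2  2  2  2  3  3  3  3  3  3
 N  0  1  1  2  2  3  3  3  3  3  3  3  3
 T  0  1  1  2  2  3  3  4  4  4  4  4  4
 A  0  1  2  2  2  3  3  4  5  5  5  5  5
 T  0  1  2  3  3  3  3  4  5  5  5  5  5
 A  0  1  2  3  3  3  3  4  5  5  5  5  5
 N  0  1  2  3  3  4  4  4  5  5  5  5  5
dp[11][12] = 5. One LCS (by backtracking along matches): NTNTA.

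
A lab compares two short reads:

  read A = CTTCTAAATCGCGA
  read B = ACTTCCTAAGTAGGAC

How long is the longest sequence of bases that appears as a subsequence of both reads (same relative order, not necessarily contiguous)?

Taking C at read A[1]=read B[2] → T at read A[2]=read B[3] → T at read A[3]=read B[4] → C at read A[4]=read B[6] → T at read A[5]=read B[7] → A at read A[6]=read B[8] → A at read A[7]=read B[9] → A at read A[8]=read B[12] → G at read A[11]=read B[13] → G at read A[13]=read B[14] → A at read A[14]=read B[15] gives a common subsequence of length 11. Since dp[14][16] = 11, nothing longer is possible.

11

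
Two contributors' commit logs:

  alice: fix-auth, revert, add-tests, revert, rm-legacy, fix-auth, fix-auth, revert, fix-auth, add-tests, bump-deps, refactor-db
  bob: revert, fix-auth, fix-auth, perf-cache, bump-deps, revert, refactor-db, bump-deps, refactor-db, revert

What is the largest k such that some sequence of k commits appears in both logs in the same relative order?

6

One common subsequence of length 6: revert [4,1], then fix-auth [6,2], then fix-auth [7,3], then revert [8,6], then bump-deps [11,8], then refactor-db [12,9], and the DP table's final entry dp[12][10] is also 6, so no common subsequence is longer.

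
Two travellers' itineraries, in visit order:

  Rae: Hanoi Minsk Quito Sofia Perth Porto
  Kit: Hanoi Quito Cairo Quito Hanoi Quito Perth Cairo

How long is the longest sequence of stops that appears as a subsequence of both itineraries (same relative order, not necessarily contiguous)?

One common subsequence of length 3: Hanoi (Rae #1, Kit #5), Quito (Rae #3, Kit #6), Perth (Rae #5, Kit #7). Since dp[6][8] = 3, nothing longer is possible.

3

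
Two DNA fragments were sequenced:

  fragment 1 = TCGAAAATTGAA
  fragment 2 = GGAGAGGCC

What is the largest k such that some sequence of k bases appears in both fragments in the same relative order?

4

Let dp[i][j] be the LCS length of the first i bases of fragment 1 and the first j bases of fragment 2. dp[i][j] = dp[i-1][j-1]+1 when the i-th and j-th bases match, else max(dp[i-1][j], dp[i][j-1]).
    ·  G  G  A  G  A  G  G  C  C
 ·  0  0  0  0  0  0  0  0  0  0
 T  0  0  0  0  0  0  0  0  0  0
 C  0  0  0  0  0  0  0  0  1  1
 G  0  1  1  1  1  1  1  1  1  1
 A  0  1  1  2  2  2  2  2  2  2
 A  0  1  1  2  2  3  3  3  3  3
 A  0  1  1  2  2  3  3  3  3  3
 A  0  1  1  2  2  3  3  3  3  3
 T  0  1  1  2  2  3  3  3  3  3
 T  0  1  1  2  2  3  3  3  3  3
 G  0  1  2  2  3  3  4  4  4  4
 A  0  1  2  3  3  4  4  4  4  4
 A  0  1  2  3  3  4  4  4  4  4
dp[12][9] = 4. One LCS (by backtracking along matches): GAAG.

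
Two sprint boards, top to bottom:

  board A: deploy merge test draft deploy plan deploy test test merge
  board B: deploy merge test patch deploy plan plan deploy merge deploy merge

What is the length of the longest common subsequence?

7

One common subsequence of length 7: deploy at board A[1]=board B[1] → merge at board A[2]=board B[2] → test at board A[3]=board B[3] → deploy at board A[5]=board B[5] → plan at board A[6]=board B[7] → deploy at board A[7]=board B[10] → merge at board A[10]=board B[11]. Since dp[10][11] = 7, nothing longer is possible.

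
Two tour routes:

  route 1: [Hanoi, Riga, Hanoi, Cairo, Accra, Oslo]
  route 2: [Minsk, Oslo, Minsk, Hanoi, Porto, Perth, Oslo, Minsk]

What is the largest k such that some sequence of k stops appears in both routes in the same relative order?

Match Hanoi at route 1[1]=route 2[4]; then Oslo at route 1[6]=route 2[7] — 2 stops in the same relative order in both, and the DP table's final entry dp[6][8] is also 2, so no common subsequence is longer.

2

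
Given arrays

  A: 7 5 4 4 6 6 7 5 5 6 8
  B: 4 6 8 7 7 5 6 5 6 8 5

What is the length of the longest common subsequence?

7

Match 4 at A[4]=B[1], 6 at A[5]=B[2], 7 at A[7]=B[5], 5 at A[8]=B[6], 5 at A[9]=B[8], 6 at A[10]=B[9], 8 at A[11]=B[10] — 7 values in the same relative order in both, and the DP table's final entry dp[11][11] is also 7, so no common subsequence is longer.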